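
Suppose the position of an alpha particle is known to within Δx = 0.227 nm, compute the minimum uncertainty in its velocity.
34.958 m/s

Using the Heisenberg uncertainty principle and Δp = mΔv:
ΔxΔp ≥ ℏ/2
Δx(mΔv) ≥ ℏ/2

The minimum uncertainty in velocity is:
Δv_min = ℏ/(2mΔx)
Δv_min = (1.055e-34 J·s) / (2 × 6.645e-27 kg × 2.270e-10 m)
Δv_min = 3.496e+01 m/s = 34.958 m/s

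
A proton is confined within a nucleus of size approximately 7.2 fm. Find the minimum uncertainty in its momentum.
7.323 × 10^-21 kg·m/s

Using the Heisenberg uncertainty principle:
ΔxΔp ≥ ℏ/2

With Δx ≈ L = 7.200e-15 m (the confinement size):
Δp_min = ℏ/(2Δx)
Δp_min = (1.055e-34 J·s) / (2 × 7.200e-15 m)
Δp_min = 7.323e-21 kg·m/s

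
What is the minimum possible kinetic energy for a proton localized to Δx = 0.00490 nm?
216.054 meV

Localizing a particle requires giving it sufficient momentum uncertainty:

1. From uncertainty principle: Δp ≥ ℏ/(2Δx)
   Δp_min = (1.055e-34 J·s) / (2 × 4.900e-12 m)
   Δp_min = 1.076e-23 kg·m/s

2. This momentum uncertainty corresponds to kinetic energy:
   KE ≈ (Δp)²/(2m) = (1.076e-23)²/(2 × 1.673e-27 kg)
   KE = 3.462e-20 J = 216.054 meV

Tighter localization requires more energy.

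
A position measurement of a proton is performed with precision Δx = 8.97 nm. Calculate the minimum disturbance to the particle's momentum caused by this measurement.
5.878 × 10^-27 kg·m/s

The uncertainty principle implies that measuring position disturbs momentum:
ΔxΔp ≥ ℏ/2

When we measure position with precision Δx, we necessarily introduce a momentum uncertainty:
Δp ≥ ℏ/(2Δx)
Δp_min = (1.055e-34 J·s) / (2 × 8.970e-09 m)
Δp_min = 5.878e-27 kg·m/s

The more precisely we measure position, the greater the momentum disturbance.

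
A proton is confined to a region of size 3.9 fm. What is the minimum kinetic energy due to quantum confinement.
341.055 keV

Using the uncertainty principle:

1. Position uncertainty: Δx ≈ 3.900e-15 m
2. Minimum momentum uncertainty: Δp = ℏ/(2Δx) = 1.352e-20 kg·m/s
3. Minimum kinetic energy:
   KE = (Δp)²/(2m) = (1.352e-20)²/(2 × 1.673e-27 kg)
   KE = 5.464e-14 J = 341.055 keV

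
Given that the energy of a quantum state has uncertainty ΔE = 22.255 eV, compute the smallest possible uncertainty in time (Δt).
14.788 as

Using the energy-time uncertainty principle:
ΔEΔt ≥ ℏ/2

The minimum uncertainty in time is:
Δt_min = ℏ/(2ΔE)
Δt_min = (1.055e-34 J·s) / (2 × 3.566e-18 J)
Δt_min = 1.479e-17 s = 14.788 as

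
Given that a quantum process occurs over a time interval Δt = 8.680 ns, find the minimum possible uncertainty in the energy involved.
37.915 neV

Using the energy-time uncertainty principle:
ΔEΔt ≥ ℏ/2

The minimum uncertainty in energy is:
ΔE_min = ℏ/(2Δt)
ΔE_min = (1.055e-34 J·s) / (2 × 8.680e-09 s)
ΔE_min = 6.075e-27 J = 37.915 neV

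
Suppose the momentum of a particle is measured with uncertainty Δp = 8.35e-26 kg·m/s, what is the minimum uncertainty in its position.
631.480 pm

Using the Heisenberg uncertainty principle:
ΔxΔp ≥ ℏ/2

The minimum uncertainty in position is:
Δx_min = ℏ/(2Δp)
Δx_min = (1.055e-34 J·s) / (2 × 8.350e-26 kg·m/s)
Δx_min = 6.315e-10 m = 631.480 pm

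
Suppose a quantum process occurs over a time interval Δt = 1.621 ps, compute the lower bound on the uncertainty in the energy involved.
203.027 μeV

Using the energy-time uncertainty principle:
ΔEΔt ≥ ℏ/2

The minimum uncertainty in energy is:
ΔE_min = ℏ/(2Δt)
ΔE_min = (1.055e-34 J·s) / (2 × 1.621e-12 s)
ΔE_min = 3.253e-23 J = 203.027 μeV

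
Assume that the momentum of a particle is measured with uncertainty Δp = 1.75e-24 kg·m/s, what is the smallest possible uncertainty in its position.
30.131 pm

Using the Heisenberg uncertainty principle:
ΔxΔp ≥ ℏ/2

The minimum uncertainty in position is:
Δx_min = ℏ/(2Δp)
Δx_min = (1.055e-34 J·s) / (2 × 1.750e-24 kg·m/s)
Δx_min = 3.013e-11 m = 30.131 pm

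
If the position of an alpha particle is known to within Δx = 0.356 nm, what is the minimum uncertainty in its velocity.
22.291 m/s

Using the Heisenberg uncertainty principle and Δp = mΔv:
ΔxΔp ≥ ℏ/2
Δx(mΔv) ≥ ℏ/2

The minimum uncertainty in velocity is:
Δv_min = ℏ/(2mΔx)
Δv_min = (1.055e-34 J·s) / (2 × 6.645e-27 kg × 3.560e-10 m)
Δv_min = 2.229e+01 m/s = 22.291 m/s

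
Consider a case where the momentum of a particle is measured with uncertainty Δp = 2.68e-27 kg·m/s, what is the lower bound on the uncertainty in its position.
19.675 nm

Using the Heisenberg uncertainty principle:
ΔxΔp ≥ ℏ/2

The minimum uncertainty in position is:
Δx_min = ℏ/(2Δp)
Δx_min = (1.055e-34 J·s) / (2 × 2.680e-27 kg·m/s)
Δx_min = 1.967e-08 m = 19.675 nm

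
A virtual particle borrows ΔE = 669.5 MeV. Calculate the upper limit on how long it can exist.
4.916 × 10^-25 s

Using the energy-time uncertainty principle:
ΔEΔt ≥ ℏ/2

For a virtual particle borrowing energy ΔE, the maximum lifetime is:
Δt_max = ℏ/(2ΔE)

Converting energy:
ΔE = 669.5 MeV = 1.073e-10 J

Δt_max = (1.055e-34 J·s) / (2 × 1.073e-10 J)
Δt_max = 4.916e-25 s = 4.916 × 10^-25 s

Virtual particles with higher borrowed energy exist for shorter times.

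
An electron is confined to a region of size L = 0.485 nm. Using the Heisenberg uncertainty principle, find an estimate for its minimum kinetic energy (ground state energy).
40.493 meV

Using the uncertainty principle to estimate ground state energy:

1. The position uncertainty is approximately the confinement size:
   Δx ≈ L = 4.850e-10 m

2. From ΔxΔp ≥ ℏ/2, the minimum momentum uncertainty is:
   Δp ≈ ℏ/(2L) = 1.087e-25 kg·m/s

3. The kinetic energy is approximately:
   KE ≈ (Δp)²/(2m) = (1.087e-25)²/(2 × 9.109e-31 kg)
   KE ≈ 6.488e-21 J = 40.493 meV

This is an order-of-magnitude estimate of the ground state energy.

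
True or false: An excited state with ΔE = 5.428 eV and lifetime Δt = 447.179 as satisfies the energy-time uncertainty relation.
Yes, it satisfies the uncertainty relation.

Calculate the product ΔEΔt:
ΔE = 5.428 eV = 8.697e-19 J
ΔEΔt = (8.697e-19 J) × (4.472e-16 s)
ΔEΔt = 3.889e-34 J·s

Compare to the minimum allowed value ℏ/2:
ℏ/2 = 5.273e-35 J·s

Since ΔEΔt = 3.889e-34 J·s ≥ 5.273e-35 J·s = ℏ/2,
this satisfies the uncertainty relation.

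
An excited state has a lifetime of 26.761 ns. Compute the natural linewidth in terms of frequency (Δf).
2.974 MHz

Using the energy-time uncertainty principle and E = hf:
ΔEΔt ≥ ℏ/2
hΔf·Δt ≥ ℏ/2

The minimum frequency uncertainty is:
Δf = ℏ/(2hτ) = 1/(4πτ)
Δf = 1/(4π × 2.676e-08 s)
Δf = 2.974e+06 Hz = 2.974 MHz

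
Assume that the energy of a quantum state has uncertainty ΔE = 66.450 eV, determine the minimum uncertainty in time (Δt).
4.953 as

Using the energy-time uncertainty principle:
ΔEΔt ≥ ℏ/2

The minimum uncertainty in time is:
Δt_min = ℏ/(2ΔE)
Δt_min = (1.055e-34 J·s) / (2 × 1.065e-17 J)
Δt_min = 4.953e-18 s = 4.953 as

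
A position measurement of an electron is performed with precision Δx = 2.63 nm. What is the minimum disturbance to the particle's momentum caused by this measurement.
2.005 × 10^-26 kg·m/s

The uncertainty principle implies that measuring position disturbs momentum:
ΔxΔp ≥ ℏ/2

When we measure position with precision Δx, we necessarily introduce a momentum uncertainty:
Δp ≥ ℏ/(2Δx)
Δp_min = (1.055e-34 J·s) / (2 × 2.630e-09 m)
Δp_min = 2.005e-26 kg·m/s

The more precisely we measure position, the greater the momentum disturbance.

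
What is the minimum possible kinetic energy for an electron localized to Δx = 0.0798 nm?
1.496 eV

Localizing a particle requires giving it sufficient momentum uncertainty:

1. From uncertainty principle: Δp ≥ ℏ/(2Δx)
   Δp_min = (1.055e-34 J·s) / (2 × 7.980e-11 m)
   Δp_min = 6.608e-25 kg·m/s

2. This momentum uncertainty corresponds to kinetic energy:
   KE ≈ (Δp)²/(2m) = (6.608e-25)²/(2 × 9.109e-31 kg)
   KE = 2.396e-19 J = 1.496 eV

Tighter localization requires more energy.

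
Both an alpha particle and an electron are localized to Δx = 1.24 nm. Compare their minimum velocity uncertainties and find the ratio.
The electron has the larger minimum velocity uncertainty, by a ratio of 7294.3.

For both particles, Δp_min = ℏ/(2Δx) = 4.252e-26 kg·m/s (same for both).

The velocity uncertainty is Δv = Δp/m:
- alpha particle: Δv = 4.252e-26 / 6.645e-27 = 6.400e+00 m/s = 6.400 m/s
- electron: Δv = 4.252e-26 / 9.109e-31 = 4.668e+04 m/s = 46.680 km/s

Ratio: 4.668e+04 / 6.400e+00 = 7294.3

The lighter particle has larger velocity uncertainty because Δv ∝ 1/m.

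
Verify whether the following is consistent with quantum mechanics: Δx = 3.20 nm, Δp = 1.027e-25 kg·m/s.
Yes, it satisfies the uncertainty principle.

Calculate the product ΔxΔp:
ΔxΔp = (3.200e-09 m) × (1.027e-25 kg·m/s)
ΔxΔp = 3.286e-34 J·s

Compare to the minimum allowed value ℏ/2:
ℏ/2 = 5.273e-35 J·s

Since ΔxΔp = 3.286e-34 J·s ≥ 5.273e-35 J·s = ℏ/2,
the measurement satisfies the uncertainty principle.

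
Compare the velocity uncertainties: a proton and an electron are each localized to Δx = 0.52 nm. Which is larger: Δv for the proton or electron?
The electron has the larger minimum velocity uncertainty, by a ratio of 1836.2.

For both particles, Δp_min = ℏ/(2Δx) = 1.014e-25 kg·m/s (same for both).

The velocity uncertainty is Δv = Δp/m:
- proton: Δv = 1.014e-25 / 1.673e-27 = 6.062e+01 m/s = 60.624 m/s
- electron: Δv = 1.014e-25 / 9.109e-31 = 1.113e+05 m/s = 111.315 km/s

Ratio: 1.113e+05 / 6.062e+01 = 1836.2

The lighter particle has larger velocity uncertainty because Δv ∝ 1/m.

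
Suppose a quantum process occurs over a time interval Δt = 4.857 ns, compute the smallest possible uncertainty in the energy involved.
67.759 neV

Using the energy-time uncertainty principle:
ΔEΔt ≥ ℏ/2

The minimum uncertainty in energy is:
ΔE_min = ℏ/(2Δt)
ΔE_min = (1.055e-34 J·s) / (2 × 4.857e-09 s)
ΔE_min = 1.086e-26 J = 67.759 neV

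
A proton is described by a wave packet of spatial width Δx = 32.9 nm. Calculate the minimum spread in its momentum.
1.603 × 10^-27 kg·m/s

For a wave packet, the spatial width Δx and momentum spread Δp are related by the uncertainty principle:
ΔxΔp ≥ ℏ/2

The minimum momentum spread is:
Δp_min = ℏ/(2Δx)
Δp_min = (1.055e-34 J·s) / (2 × 3.290e-08 m)
Δp_min = 1.603e-27 kg·m/s

A wave packet cannot have both a well-defined position and well-defined momentum.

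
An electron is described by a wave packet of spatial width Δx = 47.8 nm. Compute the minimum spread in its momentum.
1.103 × 10^-27 kg·m/s

For a wave packet, the spatial width Δx and momentum spread Δp are related by the uncertainty principle:
ΔxΔp ≥ ℏ/2

The minimum momentum spread is:
Δp_min = ℏ/(2Δx)
Δp_min = (1.055e-34 J·s) / (2 × 4.780e-08 m)
Δp_min = 1.103e-27 kg·m/s

A wave packet cannot have both a well-defined position and well-defined momentum.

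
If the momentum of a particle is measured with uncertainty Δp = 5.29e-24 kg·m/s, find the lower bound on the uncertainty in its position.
9.968 pm

Using the Heisenberg uncertainty principle:
ΔxΔp ≥ ℏ/2

The minimum uncertainty in position is:
Δx_min = ℏ/(2Δp)
Δx_min = (1.055e-34 J·s) / (2 × 5.290e-24 kg·m/s)
Δx_min = 9.968e-12 m = 9.968 pm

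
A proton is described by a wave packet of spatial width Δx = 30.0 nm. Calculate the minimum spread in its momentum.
1.758 × 10^-27 kg·m/s

For a wave packet, the spatial width Δx and momentum spread Δp are related by the uncertainty principle:
ΔxΔp ≥ ℏ/2

The minimum momentum spread is:
Δp_min = ℏ/(2Δx)
Δp_min = (1.055e-34 J·s) / (2 × 3.000e-08 m)
Δp_min = 1.758e-27 kg·m/s

A wave packet cannot have both a well-defined position and well-defined momentum.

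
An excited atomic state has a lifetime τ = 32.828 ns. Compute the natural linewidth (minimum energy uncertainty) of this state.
10.025 neV

Using the energy-time uncertainty principle:
ΔEΔt ≥ ℏ/2

The lifetime τ represents the time uncertainty Δt.
The natural linewidth (minimum energy uncertainty) is:

ΔE = ℏ/(2τ)
ΔE = (1.055e-34 J·s) / (2 × 3.283e-08 s)
ΔE = 1.606e-27 J = 10.025 neV

This natural linewidth limits the precision of spectroscopic measurements.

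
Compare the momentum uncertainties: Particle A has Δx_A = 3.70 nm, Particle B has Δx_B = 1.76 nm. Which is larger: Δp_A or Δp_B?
Particle B has the larger minimum momentum uncertainty, by a factor of 2.10.

For each particle, the minimum momentum uncertainty is Δp_min = ℏ/(2Δx):

Particle A: Δp_A = ℏ/(2×3.700e-09 m) = 1.425e-26 kg·m/s
Particle B: Δp_B = ℏ/(2×1.760e-09 m) = 2.996e-26 kg·m/s

Ratio: Δp_B/Δp_A = 2.10

Since Δp_min ∝ 1/Δx, the particle with smaller position uncertainty (B) has larger momentum uncertainty.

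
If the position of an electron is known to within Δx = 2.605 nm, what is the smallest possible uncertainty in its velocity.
22.220 km/s

Using the Heisenberg uncertainty principle and Δp = mΔv:
ΔxΔp ≥ ℏ/2
Δx(mΔv) ≥ ℏ/2

The minimum uncertainty in velocity is:
Δv_min = ℏ/(2mΔx)
Δv_min = (1.055e-34 J·s) / (2 × 9.109e-31 kg × 2.605e-09 m)
Δv_min = 2.222e+04 m/s = 22.220 km/s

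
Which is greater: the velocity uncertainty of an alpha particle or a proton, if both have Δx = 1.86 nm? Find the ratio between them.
The proton has the larger minimum velocity uncertainty, by a ratio of 4.0.

For both particles, Δp_min = ℏ/(2Δx) = 2.835e-26 kg·m/s (same for both).

The velocity uncertainty is Δv = Δp/m:
- alpha particle: Δv = 2.835e-26 / 6.645e-27 = 4.266e+00 m/s = 4.266 m/s
- proton: Δv = 2.835e-26 / 1.673e-27 = 1.695e+01 m/s = 16.949 m/s

Ratio: 1.695e+01 / 4.266e+00 = 4.0

The lighter particle has larger velocity uncertainty because Δv ∝ 1/m.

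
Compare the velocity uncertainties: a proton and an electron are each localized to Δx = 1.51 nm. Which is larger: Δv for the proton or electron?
The electron has the larger minimum velocity uncertainty, by a ratio of 1836.2.

For both particles, Δp_min = ℏ/(2Δx) = 3.492e-26 kg·m/s (same for both).

The velocity uncertainty is Δv = Δp/m:
- proton: Δv = 3.492e-26 / 1.673e-27 = 2.088e+01 m/s = 20.877 m/s
- electron: Δv = 3.492e-26 / 9.109e-31 = 3.833e+04 m/s = 38.334 km/s

Ratio: 3.833e+04 / 2.088e+01 = 1836.2

The lighter particle has larger velocity uncertainty because Δv ∝ 1/m.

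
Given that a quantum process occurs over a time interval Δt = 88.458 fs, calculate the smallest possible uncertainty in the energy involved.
3.720 meV

Using the energy-time uncertainty principle:
ΔEΔt ≥ ℏ/2

The minimum uncertainty in energy is:
ΔE_min = ℏ/(2Δt)
ΔE_min = (1.055e-34 J·s) / (2 × 8.846e-14 s)
ΔE_min = 5.961e-22 J = 3.720 meV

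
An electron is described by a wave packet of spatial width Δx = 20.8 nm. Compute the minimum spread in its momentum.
2.535 × 10^-27 kg·m/s

For a wave packet, the spatial width Δx and momentum spread Δp are related by the uncertainty principle:
ΔxΔp ≥ ℏ/2

The minimum momentum spread is:
Δp_min = ℏ/(2Δx)
Δp_min = (1.055e-34 J·s) / (2 × 2.080e-08 m)
Δp_min = 2.535e-27 kg·m/s

A wave packet cannot have both a well-defined position and well-defined momentum.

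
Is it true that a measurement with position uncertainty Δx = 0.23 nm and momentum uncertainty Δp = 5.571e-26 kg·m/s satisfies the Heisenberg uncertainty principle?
No, it violates the uncertainty principle (impossible measurement).

Calculate the product ΔxΔp:
ΔxΔp = (2.300e-10 m) × (5.571e-26 kg·m/s)
ΔxΔp = 1.281e-35 J·s

Compare to the minimum allowed value ℏ/2:
ℏ/2 = 5.273e-35 J·s

Since ΔxΔp = 1.281e-35 J·s < 5.273e-35 J·s = ℏ/2,
the measurement violates the uncertainty principle.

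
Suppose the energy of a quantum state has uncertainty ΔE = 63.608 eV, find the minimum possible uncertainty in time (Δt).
5.174 as

Using the energy-time uncertainty principle:
ΔEΔt ≥ ℏ/2

The minimum uncertainty in time is:
Δt_min = ℏ/(2ΔE)
Δt_min = (1.055e-34 J·s) / (2 × 1.019e-17 J)
Δt_min = 5.174e-18 s = 5.174 as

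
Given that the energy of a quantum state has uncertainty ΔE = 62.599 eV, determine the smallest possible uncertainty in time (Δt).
5.257 as

Using the energy-time uncertainty principle:
ΔEΔt ≥ ℏ/2

The minimum uncertainty in time is:
Δt_min = ℏ/(2ΔE)
Δt_min = (1.055e-34 J·s) / (2 × 1.003e-17 J)
Δt_min = 5.257e-18 s = 5.257 as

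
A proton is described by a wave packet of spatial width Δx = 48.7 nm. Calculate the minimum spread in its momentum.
1.083 × 10^-27 kg·m/s

For a wave packet, the spatial width Δx and momentum spread Δp are related by the uncertainty principle:
ΔxΔp ≥ ℏ/2

The minimum momentum spread is:
Δp_min = ℏ/(2Δx)
Δp_min = (1.055e-34 J·s) / (2 × 4.870e-08 m)
Δp_min = 1.083e-27 kg·m/s

A wave packet cannot have both a well-defined position and well-defined momentum.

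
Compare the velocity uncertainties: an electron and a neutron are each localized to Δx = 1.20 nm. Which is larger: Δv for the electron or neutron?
The electron has the larger minimum velocity uncertainty, by a ratio of 1838.7.

For both particles, Δp_min = ℏ/(2Δx) = 4.394e-26 kg·m/s (same for both).

The velocity uncertainty is Δv = Δp/m:
- electron: Δv = 4.394e-26 / 9.109e-31 = 4.824e+04 m/s = 48.237 km/s
- neutron: Δv = 4.394e-26 / 1.675e-27 = 2.623e+01 m/s = 26.234 m/s

Ratio: 4.824e+04 / 2.623e+01 = 1838.7

The lighter particle has larger velocity uncertainty because Δv ∝ 1/m.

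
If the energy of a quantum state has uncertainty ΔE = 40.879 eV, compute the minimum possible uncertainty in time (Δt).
8.051 as

Using the energy-time uncertainty principle:
ΔEΔt ≥ ℏ/2

The minimum uncertainty in time is:
Δt_min = ℏ/(2ΔE)
Δt_min = (1.055e-34 J·s) / (2 × 6.550e-18 J)
Δt_min = 8.051e-18 s = 8.051 as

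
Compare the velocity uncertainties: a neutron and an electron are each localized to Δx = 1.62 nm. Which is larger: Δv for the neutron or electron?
The electron has the larger minimum velocity uncertainty, by a ratio of 1838.7.

For both particles, Δp_min = ℏ/(2Δx) = 3.255e-26 kg·m/s (same for both).

The velocity uncertainty is Δv = Δp/m:
- neutron: Δv = 3.255e-26 / 1.675e-27 = 1.943e+01 m/s = 19.433 m/s
- electron: Δv = 3.255e-26 / 9.109e-31 = 3.573e+04 m/s = 35.731 km/s

Ratio: 3.573e+04 / 1.943e+01 = 1838.7

The lighter particle has larger velocity uncertainty because Δv ∝ 1/m.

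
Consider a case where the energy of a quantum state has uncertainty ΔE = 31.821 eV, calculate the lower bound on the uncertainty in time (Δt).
10.342 as

Using the energy-time uncertainty principle:
ΔEΔt ≥ ℏ/2

The minimum uncertainty in time is:
Δt_min = ℏ/(2ΔE)
Δt_min = (1.055e-34 J·s) / (2 × 5.098e-18 J)
Δt_min = 1.034e-17 s = 10.342 as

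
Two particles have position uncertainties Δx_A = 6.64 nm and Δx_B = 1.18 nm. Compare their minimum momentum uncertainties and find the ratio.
Particle B has the larger minimum momentum uncertainty, by a factor of 5.63.

For each particle, the minimum momentum uncertainty is Δp_min = ℏ/(2Δx):

Particle A: Δp_A = ℏ/(2×6.640e-09 m) = 7.941e-27 kg·m/s
Particle B: Δp_B = ℏ/(2×1.180e-09 m) = 4.469e-26 kg·m/s

Ratio: Δp_B/Δp_A = 5.63

Since Δp_min ∝ 1/Δx, the particle with smaller position uncertainty (B) has larger momentum uncertainty.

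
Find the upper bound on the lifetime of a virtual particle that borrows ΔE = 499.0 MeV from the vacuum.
6.595 × 10^-25 s

Using the energy-time uncertainty principle:
ΔEΔt ≥ ℏ/2

For a virtual particle borrowing energy ΔE, the maximum lifetime is:
Δt_max = ℏ/(2ΔE)

Converting energy:
ΔE = 499.0 MeV = 7.995e-11 J

Δt_max = (1.055e-34 J·s) / (2 × 7.995e-11 J)
Δt_max = 6.595e-25 s = 6.595 × 10^-25 s

Virtual particles with higher borrowed energy exist for shorter times.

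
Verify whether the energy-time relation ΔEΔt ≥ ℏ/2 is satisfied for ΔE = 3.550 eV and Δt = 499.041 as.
Yes, it satisfies the uncertainty relation.

Calculate the product ΔEΔt:
ΔE = 3.550 eV = 5.688e-19 J
ΔEΔt = (5.688e-19 J) × (4.990e-16 s)
ΔEΔt = 2.838e-34 J·s

Compare to the minimum allowed value ℏ/2:
ℏ/2 = 5.273e-35 J·s

Since ΔEΔt = 2.838e-34 J·s ≥ 5.273e-35 J·s = ℏ/2,
this satisfies the uncertainty relation.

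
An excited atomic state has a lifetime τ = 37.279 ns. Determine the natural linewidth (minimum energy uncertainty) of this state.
8.828 neV

Using the energy-time uncertainty principle:
ΔEΔt ≥ ℏ/2

The lifetime τ represents the time uncertainty Δt.
The natural linewidth (minimum energy uncertainty) is:

ΔE = ℏ/(2τ)
ΔE = (1.055e-34 J·s) / (2 × 3.728e-08 s)
ΔE = 1.414e-27 J = 8.828 neV

This natural linewidth limits the precision of spectroscopic measurements.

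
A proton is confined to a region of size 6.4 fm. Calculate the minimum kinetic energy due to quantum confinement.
126.647 keV

Using the uncertainty principle:

1. Position uncertainty: Δx ≈ 6.400e-15 m
2. Minimum momentum uncertainty: Δp = ℏ/(2Δx) = 8.239e-21 kg·m/s
3. Minimum kinetic energy:
   KE = (Δp)²/(2m) = (8.239e-21)²/(2 × 1.673e-27 kg)
   KE = 2.029e-14 J = 126.647 keV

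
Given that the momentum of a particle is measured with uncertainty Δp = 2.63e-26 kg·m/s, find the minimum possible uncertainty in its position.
2.005 nm

Using the Heisenberg uncertainty principle:
ΔxΔp ≥ ℏ/2

The minimum uncertainty in position is:
Δx_min = ℏ/(2Δp)
Δx_min = (1.055e-34 J·s) / (2 × 2.630e-26 kg·m/s)
Δx_min = 2.005e-09 m = 2.005 nm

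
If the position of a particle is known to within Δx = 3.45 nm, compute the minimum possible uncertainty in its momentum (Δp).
1.528 × 10^-26 kg·m/s

Using the Heisenberg uncertainty principle:
ΔxΔp ≥ ℏ/2

The minimum uncertainty in momentum is:
Δp_min = ℏ/(2Δx)
Δp_min = (1.055e-34 J·s) / (2 × 3.450e-09 m)
Δp_min = 1.528e-26 kg·m/s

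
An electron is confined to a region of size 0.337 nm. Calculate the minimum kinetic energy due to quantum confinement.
83.869 meV

Using the uncertainty principle:

1. Position uncertainty: Δx ≈ 3.370e-10 m
2. Minimum momentum uncertainty: Δp = ℏ/(2Δx) = 1.565e-25 kg·m/s
3. Minimum kinetic energy:
   KE = (Δp)²/(2m) = (1.565e-25)²/(2 × 9.109e-31 kg)
   KE = 1.344e-20 J = 83.869 meV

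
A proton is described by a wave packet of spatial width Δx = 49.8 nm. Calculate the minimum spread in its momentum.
1.059 × 10^-27 kg·m/s

For a wave packet, the spatial width Δx and momentum spread Δp are related by the uncertainty principle:
ΔxΔp ≥ ℏ/2

The minimum momentum spread is:
Δp_min = ℏ/(2Δx)
Δp_min = (1.055e-34 J·s) / (2 × 4.980e-08 m)
Δp_min = 1.059e-27 kg·m/s

A wave packet cannot have both a well-defined position and well-defined momentum.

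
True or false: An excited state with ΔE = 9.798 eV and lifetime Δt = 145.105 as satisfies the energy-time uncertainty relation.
Yes, it satisfies the uncertainty relation.

Calculate the product ΔEΔt:
ΔE = 9.798 eV = 1.570e-18 J
ΔEΔt = (1.570e-18 J) × (1.451e-16 s)
ΔEΔt = 2.278e-34 J·s

Compare to the minimum allowed value ℏ/2:
ℏ/2 = 5.273e-35 J·s

Since ΔEΔt = 2.278e-34 J·s ≥ 5.273e-35 J·s = ℏ/2,
this satisfies the uncertainty relation.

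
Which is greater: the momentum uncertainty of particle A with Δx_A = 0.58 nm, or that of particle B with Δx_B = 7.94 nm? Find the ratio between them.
Particle A has the larger minimum momentum uncertainty, by a factor of 13.69.

For each particle, the minimum momentum uncertainty is Δp_min = ℏ/(2Δx):

Particle A: Δp_A = ℏ/(2×5.800e-10 m) = 9.091e-26 kg·m/s
Particle B: Δp_B = ℏ/(2×7.940e-09 m) = 6.641e-27 kg·m/s

Ratio: Δp_A/Δp_B = 13.69

Since Δp_min ∝ 1/Δx, the particle with smaller position uncertainty (A) has larger momentum uncertainty.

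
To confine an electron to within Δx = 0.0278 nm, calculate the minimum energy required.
12.325 eV

Localizing a particle requires giving it sufficient momentum uncertainty:

1. From uncertainty principle: Δp ≥ ℏ/(2Δx)
   Δp_min = (1.055e-34 J·s) / (2 × 2.780e-11 m)
   Δp_min = 1.897e-24 kg·m/s

2. This momentum uncertainty corresponds to kinetic energy:
   KE ≈ (Δp)²/(2m) = (1.897e-24)²/(2 × 9.109e-31 kg)
   KE = 1.975e-18 J = 12.325 eV

Tighter localization requires more energy.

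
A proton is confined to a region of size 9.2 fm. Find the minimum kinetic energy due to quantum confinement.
61.288 keV

Using the uncertainty principle:

1. Position uncertainty: Δx ≈ 9.200e-15 m
2. Minimum momentum uncertainty: Δp = ℏ/(2Δx) = 5.731e-21 kg·m/s
3. Minimum kinetic energy:
   KE = (Δp)²/(2m) = (5.731e-21)²/(2 × 1.673e-27 kg)
   KE = 9.819e-15 J = 61.288 keV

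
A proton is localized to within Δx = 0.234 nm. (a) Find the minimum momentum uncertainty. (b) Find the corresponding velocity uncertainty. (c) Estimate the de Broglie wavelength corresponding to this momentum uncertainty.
(a) Δp_min = 2.253 × 10^-25 kg·m/s
(b) Δv_min = 134.720 m/s
(c) λ_dB = 2.941 nm

Step-by-step:

(a) From the uncertainty principle:
Δp_min = ℏ/(2Δx) = (1.055e-34 J·s)/(2 × 2.340e-10 m) = 2.253e-25 kg·m/s

(b) The velocity uncertainty:
Δv = Δp/m = (2.253e-25 kg·m/s)/(1.673e-27 kg) = 1.347e+02 m/s = 134.720 m/s

(c) The de Broglie wavelength for this momentum:
λ = h/p = (6.626e-34 J·s)/(2.253e-25 kg·m/s) = 2.941e-09 m = 2.941 nm

Note: The de Broglie wavelength is comparable to the localization size, as expected from wave-particle duality.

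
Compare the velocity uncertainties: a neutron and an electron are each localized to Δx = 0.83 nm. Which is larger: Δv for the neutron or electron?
The electron has the larger minimum velocity uncertainty, by a ratio of 1838.7.

For both particles, Δp_min = ℏ/(2Δx) = 6.353e-26 kg·m/s (same for both).

The velocity uncertainty is Δv = Δp/m:
- neutron: Δv = 6.353e-26 / 1.675e-27 = 3.793e+01 m/s = 37.929 m/s
- electron: Δv = 6.353e-26 / 9.109e-31 = 6.974e+04 m/s = 69.740 km/s

Ratio: 6.974e+04 / 3.793e+01 = 1838.7

The lighter particle has larger velocity uncertainty because Δv ∝ 1/m.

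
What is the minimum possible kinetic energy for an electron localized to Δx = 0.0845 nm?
1.334 eV

Localizing a particle requires giving it sufficient momentum uncertainty:

1. From uncertainty principle: Δp ≥ ℏ/(2Δx)
   Δp_min = (1.055e-34 J·s) / (2 × 8.450e-11 m)
   Δp_min = 6.240e-25 kg·m/s

2. This momentum uncertainty corresponds to kinetic energy:
   KE ≈ (Δp)²/(2m) = (6.240e-25)²/(2 × 9.109e-31 kg)
   KE = 2.137e-19 J = 1.334 eV

Tighter localization requires more energy.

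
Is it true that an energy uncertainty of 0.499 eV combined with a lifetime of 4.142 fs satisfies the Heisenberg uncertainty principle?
Yes, it satisfies the uncertainty relation.

Calculate the product ΔEΔt:
ΔE = 0.499 eV = 7.995e-20 J
ΔEΔt = (7.995e-20 J) × (4.142e-15 s)
ΔEΔt = 3.311e-34 J·s

Compare to the minimum allowed value ℏ/2:
ℏ/2 = 5.273e-35 J·s

Since ΔEΔt = 3.311e-34 J·s ≥ 5.273e-35 J·s = ℏ/2,
this satisfies the uncertainty relation.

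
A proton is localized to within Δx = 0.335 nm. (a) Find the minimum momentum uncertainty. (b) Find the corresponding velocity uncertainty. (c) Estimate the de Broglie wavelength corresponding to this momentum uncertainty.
(a) Δp_min = 1.574 × 10^-25 kg·m/s
(b) Δv_min = 94.103 m/s
(c) λ_dB = 4.210 nm

Step-by-step:

(a) From the uncertainty principle:
Δp_min = ℏ/(2Δx) = (1.055e-34 J·s)/(2 × 3.350e-10 m) = 1.574e-25 kg·m/s

(b) The velocity uncertainty:
Δv = Δp/m = (1.574e-25 kg·m/s)/(1.673e-27 kg) = 9.410e+01 m/s = 94.103 m/s

(c) The de Broglie wavelength for this momentum:
λ = h/p = (6.626e-34 J·s)/(1.574e-25 kg·m/s) = 4.210e-09 m = 4.210 nm

Note: The de Broglie wavelength is comparable to the localization size, as expected from wave-particle duality.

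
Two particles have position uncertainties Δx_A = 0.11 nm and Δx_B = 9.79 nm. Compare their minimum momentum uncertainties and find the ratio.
Particle A has the larger minimum momentum uncertainty, by a factor of 89.00.

For each particle, the minimum momentum uncertainty is Δp_min = ℏ/(2Δx):

Particle A: Δp_A = ℏ/(2×1.100e-10 m) = 4.794e-25 kg·m/s
Particle B: Δp_B = ℏ/(2×9.790e-09 m) = 5.386e-27 kg·m/s

Ratio: Δp_A/Δp_B = 89.00

Since Δp_min ∝ 1/Δx, the particle with smaller position uncertainty (A) has larger momentum uncertainty.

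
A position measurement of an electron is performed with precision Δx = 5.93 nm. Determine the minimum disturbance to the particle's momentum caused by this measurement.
8.892 × 10^-27 kg·m/s

The uncertainty principle implies that measuring position disturbs momentum:
ΔxΔp ≥ ℏ/2

When we measure position with precision Δx, we necessarily introduce a momentum uncertainty:
Δp ≥ ℏ/(2Δx)
Δp_min = (1.055e-34 J·s) / (2 × 5.930e-09 m)
Δp_min = 8.892e-27 kg·m/s

The more precisely we measure position, the greater the momentum disturbance.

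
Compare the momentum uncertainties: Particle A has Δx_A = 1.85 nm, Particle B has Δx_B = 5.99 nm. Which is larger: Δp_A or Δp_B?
Particle A has the larger minimum momentum uncertainty, by a factor of 3.24.

For each particle, the minimum momentum uncertainty is Δp_min = ℏ/(2Δx):

Particle A: Δp_A = ℏ/(2×1.850e-09 m) = 2.850e-26 kg·m/s
Particle B: Δp_B = ℏ/(2×5.990e-09 m) = 8.803e-27 kg·m/s

Ratio: Δp_A/Δp_B = 3.24

Since Δp_min ∝ 1/Δx, the particle with smaller position uncertainty (A) has larger momentum uncertainty.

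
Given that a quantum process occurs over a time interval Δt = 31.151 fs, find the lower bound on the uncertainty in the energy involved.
10.565 meV

Using the energy-time uncertainty principle:
ΔEΔt ≥ ℏ/2

The minimum uncertainty in energy is:
ΔE_min = ℏ/(2Δt)
ΔE_min = (1.055e-34 J·s) / (2 × 3.115e-14 s)
ΔE_min = 1.693e-21 J = 10.565 meV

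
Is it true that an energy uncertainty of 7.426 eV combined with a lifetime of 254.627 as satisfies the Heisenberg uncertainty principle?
Yes, it satisfies the uncertainty relation.

Calculate the product ΔEΔt:
ΔE = 7.426 eV = 1.190e-18 J
ΔEΔt = (1.190e-18 J) × (2.546e-16 s)
ΔEΔt = 3.029e-34 J·s

Compare to the minimum allowed value ℏ/2:
ℏ/2 = 5.273e-35 J·s

Since ΔEΔt = 3.029e-34 J·s ≥ 5.273e-35 J·s = ℏ/2,
this satisfies the uncertainty relation.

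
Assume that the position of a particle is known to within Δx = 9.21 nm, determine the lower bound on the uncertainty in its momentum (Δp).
5.725 × 10^-27 kg·m/s

Using the Heisenberg uncertainty principle:
ΔxΔp ≥ ℏ/2

The minimum uncertainty in momentum is:
Δp_min = ℏ/(2Δx)
Δp_min = (1.055e-34 J·s) / (2 × 9.210e-09 m)
Δp_min = 5.725e-27 kg·m/s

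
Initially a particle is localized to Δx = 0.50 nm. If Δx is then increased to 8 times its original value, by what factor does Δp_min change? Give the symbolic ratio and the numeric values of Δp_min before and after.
Original Δp_min = 1.055 × 10^-25 kg·m/s; new Δp'_min = 1.318 × 10^-26 kg·m/s; ratio Δp'_min/Δp_min = 1/8.

From the uncertainty principle ΔxΔp ≥ ℏ/2, the minimum momentum uncertainty is Δp_min = ℏ/(2Δx).

Original (Δx = 0.50 nm = 5.000e-10 m):
Δp_min = (1.055e-34 J·s)/(2 × 5.000e-10 m) = 1.055e-25 kg·m/s

When Δx → 8Δx:
Δp'_min = ℏ/(2 × 8Δx) = (1/8) × ℏ/(2Δx) = (1/8) × Δp_min
Δp'_min = 1/8 × 1.055e-25 kg·m/s = 1.318e-26 kg·m/s

Since Δp_min ∝ 1/Δx, when Δx is increased to 8 times its original value, Δp_min decreases to 1/8 of its original value.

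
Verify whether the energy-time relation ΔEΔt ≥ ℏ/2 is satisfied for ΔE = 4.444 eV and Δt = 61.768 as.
No, it violates the uncertainty relation.

Calculate the product ΔEΔt:
ΔE = 4.444 eV = 7.120e-19 J
ΔEΔt = (7.120e-19 J) × (6.177e-17 s)
ΔEΔt = 4.398e-35 J·s

Compare to the minimum allowed value ℏ/2:
ℏ/2 = 5.273e-35 J·s

Since ΔEΔt = 4.398e-35 J·s < 5.273e-35 J·s = ℏ/2,
this violates the uncertainty relation.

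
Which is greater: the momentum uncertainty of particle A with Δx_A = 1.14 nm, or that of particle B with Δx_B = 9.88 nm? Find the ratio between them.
Particle A has the larger minimum momentum uncertainty, by a factor of 8.67.

For each particle, the minimum momentum uncertainty is Δp_min = ℏ/(2Δx):

Particle A: Δp_A = ℏ/(2×1.140e-09 m) = 4.625e-26 kg·m/s
Particle B: Δp_B = ℏ/(2×9.880e-09 m) = 5.337e-27 kg·m/s

Ratio: Δp_A/Δp_B = 8.67

Since Δp_min ∝ 1/Δx, the particle with smaller position uncertainty (A) has larger momentum uncertainty.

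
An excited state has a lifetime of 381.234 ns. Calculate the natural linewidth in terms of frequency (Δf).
208.737 kHz

Using the energy-time uncertainty principle and E = hf:
ΔEΔt ≥ ℏ/2
hΔf·Δt ≥ ℏ/2

The minimum frequency uncertainty is:
Δf = ℏ/(2hτ) = 1/(4πτ)
Δf = 1/(4π × 3.812e-07 s)
Δf = 2.087e+05 Hz = 208.737 kHz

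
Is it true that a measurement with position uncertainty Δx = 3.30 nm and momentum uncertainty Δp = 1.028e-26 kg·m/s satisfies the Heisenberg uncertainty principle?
No, it violates the uncertainty principle (impossible measurement).

Calculate the product ΔxΔp:
ΔxΔp = (3.300e-09 m) × (1.028e-26 kg·m/s)
ΔxΔp = 3.392e-35 J·s

Compare to the minimum allowed value ℏ/2:
ℏ/2 = 5.273e-35 J·s

Since ΔxΔp = 3.392e-35 J·s < 5.273e-35 J·s = ℏ/2,
the measurement violates the uncertainty principle.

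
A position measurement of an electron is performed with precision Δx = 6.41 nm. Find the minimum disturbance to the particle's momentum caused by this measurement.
8.226 × 10^-27 kg·m/s

The uncertainty principle implies that measuring position disturbs momentum:
ΔxΔp ≥ ℏ/2

When we measure position with precision Δx, we necessarily introduce a momentum uncertainty:
Δp ≥ ℏ/(2Δx)
Δp_min = (1.055e-34 J·s) / (2 × 6.410e-09 m)
Δp_min = 8.226e-27 kg·m/s

The more precisely we measure position, the greater the momentum disturbance.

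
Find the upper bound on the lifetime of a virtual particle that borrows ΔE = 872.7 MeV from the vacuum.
3.771 × 10^-25 s

Using the energy-time uncertainty principle:
ΔEΔt ≥ ℏ/2

For a virtual particle borrowing energy ΔE, the maximum lifetime is:
Δt_max = ℏ/(2ΔE)

Converting energy:
ΔE = 872.7 MeV = 1.398e-10 J

Δt_max = (1.055e-34 J·s) / (2 × 1.398e-10 J)
Δt_max = 3.771e-25 s = 3.771 × 10^-25 s

Virtual particles with higher borrowed energy exist for shorter times.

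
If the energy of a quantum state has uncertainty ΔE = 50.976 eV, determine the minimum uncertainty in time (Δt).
6.456 as

Using the energy-time uncertainty principle:
ΔEΔt ≥ ℏ/2

The minimum uncertainty in time is:
Δt_min = ℏ/(2ΔE)
Δt_min = (1.055e-34 J·s) / (2 × 8.167e-18 J)
Δt_min = 6.456e-18 s = 6.456 as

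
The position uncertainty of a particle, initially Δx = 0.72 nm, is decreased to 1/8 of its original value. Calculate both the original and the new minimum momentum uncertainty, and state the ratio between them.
Original Δp_min = 7.323 × 10^-26 kg·m/s; new Δp'_min = 5.859 × 10^-25 kg·m/s; ratio Δp'_min/Δp_min = 8.

From the uncertainty principle ΔxΔp ≥ ℏ/2, the minimum momentum uncertainty is Δp_min = ℏ/(2Δx).

Original (Δx = 0.72 nm = 7.200e-10 m):
Δp_min = (1.055e-34 J·s)/(2 × 7.200e-10 m) = 7.323e-26 kg·m/s

When Δx → (1/8)Δx:
Δp'_min = ℏ/(2 × (1/8)Δx) = 8 × ℏ/(2Δx) = 8 × Δp_min
Δp'_min = 8 × 7.323e-26 kg·m/s = 5.859e-25 kg·m/s

Since Δp_min ∝ 1/Δx, when Δx is decreased to 1/8 of its original value, Δp_min increases to 8 times its original value.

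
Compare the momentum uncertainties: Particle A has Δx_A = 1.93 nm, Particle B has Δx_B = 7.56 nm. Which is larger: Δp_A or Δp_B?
Particle A has the larger minimum momentum uncertainty, by a factor of 3.92.

For each particle, the minimum momentum uncertainty is Δp_min = ℏ/(2Δx):

Particle A: Δp_A = ℏ/(2×1.930e-09 m) = 2.732e-26 kg·m/s
Particle B: Δp_B = ℏ/(2×7.560e-09 m) = 6.975e-27 kg·m/s

Ratio: Δp_A/Δp_B = 3.92

Since Δp_min ∝ 1/Δx, the particle with smaller position uncertainty (A) has larger momentum uncertainty.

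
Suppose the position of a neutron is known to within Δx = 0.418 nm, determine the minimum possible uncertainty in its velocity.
75.314 m/s

Using the Heisenberg uncertainty principle and Δp = mΔv:
ΔxΔp ≥ ℏ/2
Δx(mΔv) ≥ ℏ/2

The minimum uncertainty in velocity is:
Δv_min = ℏ/(2mΔx)
Δv_min = (1.055e-34 J·s) / (2 × 1.675e-27 kg × 4.180e-10 m)
Δv_min = 7.531e+01 m/s = 75.314 m/s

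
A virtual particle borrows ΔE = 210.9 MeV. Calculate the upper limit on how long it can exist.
1.560 ys

Using the energy-time uncertainty principle:
ΔEΔt ≥ ℏ/2

For a virtual particle borrowing energy ΔE, the maximum lifetime is:
Δt_max = ℏ/(2ΔE)

Converting energy:
ΔE = 210.9 MeV = 3.379e-11 J

Δt_max = (1.055e-34 J·s) / (2 × 3.379e-11 J)
Δt_max = 1.560e-24 s = 1.560 ys

Virtual particles with higher borrowed energy exist for shorter times.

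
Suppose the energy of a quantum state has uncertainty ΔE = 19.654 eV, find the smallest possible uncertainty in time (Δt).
16.745 as

Using the energy-time uncertainty principle:
ΔEΔt ≥ ℏ/2

The minimum uncertainty in time is:
Δt_min = ℏ/(2ΔE)
Δt_min = (1.055e-34 J·s) / (2 × 3.149e-18 J)
Δt_min = 1.674e-17 s = 16.745 as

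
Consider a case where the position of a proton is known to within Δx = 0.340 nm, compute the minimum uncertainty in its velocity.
92.719 m/s

Using the Heisenberg uncertainty principle and Δp = mΔv:
ΔxΔp ≥ ℏ/2
Δx(mΔv) ≥ ℏ/2

The minimum uncertainty in velocity is:
Δv_min = ℏ/(2mΔx)
Δv_min = (1.055e-34 J·s) / (2 × 1.673e-27 kg × 3.400e-10 m)
Δv_min = 9.272e+01 m/s = 92.719 m/s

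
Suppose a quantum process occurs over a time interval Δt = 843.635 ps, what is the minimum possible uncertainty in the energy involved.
390.105 neV

Using the energy-time uncertainty principle:
ΔEΔt ≥ ℏ/2

The minimum uncertainty in energy is:
ΔE_min = ℏ/(2Δt)
ΔE_min = (1.055e-34 J·s) / (2 × 8.436e-10 s)
ΔE_min = 6.250e-26 J = 390.105 neV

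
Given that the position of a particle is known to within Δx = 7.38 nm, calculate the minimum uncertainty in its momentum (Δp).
7.145 × 10^-27 kg·m/s

Using the Heisenberg uncertainty principle:
ΔxΔp ≥ ℏ/2

The minimum uncertainty in momentum is:
Δp_min = ℏ/(2Δx)
Δp_min = (1.055e-34 J·s) / (2 × 7.380e-09 m)
Δp_min = 7.145e-27 kg·m/s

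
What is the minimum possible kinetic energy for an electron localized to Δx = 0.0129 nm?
57.238 eV

Localizing a particle requires giving it sufficient momentum uncertainty:

1. From uncertainty principle: Δp ≥ ℏ/(2Δx)
   Δp_min = (1.055e-34 J·s) / (2 × 1.290e-11 m)
   Δp_min = 4.087e-24 kg·m/s

2. This momentum uncertainty corresponds to kinetic energy:
   KE ≈ (Δp)²/(2m) = (4.087e-24)²/(2 × 9.109e-31 kg)
   KE = 9.171e-18 J = 57.238 eV

Tighter localization requires more energy.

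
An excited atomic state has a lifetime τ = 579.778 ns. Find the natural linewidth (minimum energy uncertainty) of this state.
567.641 peV

Using the energy-time uncertainty principle:
ΔEΔt ≥ ℏ/2

The lifetime τ represents the time uncertainty Δt.
The natural linewidth (minimum energy uncertainty) is:

ΔE = ℏ/(2τ)
ΔE = (1.055e-34 J·s) / (2 × 5.798e-07 s)
ΔE = 9.095e-29 J = 567.641 peV

This natural linewidth limits the precision of spectroscopic measurements.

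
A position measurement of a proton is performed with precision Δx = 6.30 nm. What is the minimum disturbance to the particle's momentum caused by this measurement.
8.370 × 10^-27 kg·m/s

The uncertainty principle implies that measuring position disturbs momentum:
ΔxΔp ≥ ℏ/2

When we measure position with precision Δx, we necessarily introduce a momentum uncertainty:
Δp ≥ ℏ/(2Δx)
Δp_min = (1.055e-34 J·s) / (2 × 6.300e-09 m)
Δp_min = 8.370e-27 kg·m/s

The more precisely we measure position, the greater the momentum disturbance.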